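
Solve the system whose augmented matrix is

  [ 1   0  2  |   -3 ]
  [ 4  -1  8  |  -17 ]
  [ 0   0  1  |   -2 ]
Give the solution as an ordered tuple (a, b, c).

ρ2 ← ρ2 − 4·ρ1
  [ 1   0  2  |  -3 ]
  [ 0  -1  0  |  -5 ]
  [ 0   0  1  |  -2 ]
ρ2 ← -1·ρ2
  [ 1  0  2  |  -3 ]
  [ 0  1  0  |   5 ]
  [ 0  0  1  |  -2 ]
ρ1 ← ρ1 − 2·ρ3
  [ 1  0  0  |   1 ]
  [ 0  1  0  |   5 ]
  [ 0  0  1  |  -2 ]
Reading off the last column: a = 1, b = 5, c = -2.

(1, 5, -2)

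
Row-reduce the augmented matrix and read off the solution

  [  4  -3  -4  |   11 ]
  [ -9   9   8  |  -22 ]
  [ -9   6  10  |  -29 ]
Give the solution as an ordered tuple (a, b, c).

(-3, -1, -5)

R1 -> 1/4·R1
  [  1  -3/4  -1  |  11/4 ]
  [ -9     9   8  |   -22 ]
  [ -9     6  10  |   -29 ]
R2 -> R2 + 9·R1
  [  1  -3/4  -1  |  11/4 ]
  [  0   9/4  -1  |  11/4 ]
  [ -9     6  10  |   -29 ]
R3 -> R3 + 9·R1
  [ 1  -3/4  -1  |   11/4 ]
  [ 0   9/4  -1  |   11/4 ]
  [ 0  -3/4   1  |  -17/4 ]
R2 -> 4/9·R2
  [ 1  -3/4    -1  |   11/4 ]
  [ 0     1  -4/9  |   11/9 ]
  [ 0  -3/4     1  |  -17/4 ]
R3 -> R3 + 3/4·R2
  [ 1  -3/4    -1  |   11/4 ]
  [ 0     1  -4/9  |   11/9 ]
  [ 0     0   2/3  |  -10/3 ]
R3 -> 3/2·R3
  [ 1  -3/4    -1  |  11/4 ]
  [ 0     1  -4/9  |  11/9 ]
  [ 0     0     1  |    -5 ]
R2 -> R2 + 4/9·R3
  [ 1  -3/4  -1  |  11/4 ]
  [ 0     1   0  |    -1 ]
  [ 0     0   1  |    -5 ]
R1 -> R1 + R3
  [ 1  -3/4  0  |  -9/4 ]
  [ 0     1  0  |    -1 ]
  [ 0     0  1  |    -5 ]
R1 -> R1 + 3/4·R2
  [ 1  0  0  |  -3 ]
  [ 0  1  0  |  -1 ]
  [ 0  0  1  |  -5 ]
Reading off the last column: a = -3, b = -1, c = -5.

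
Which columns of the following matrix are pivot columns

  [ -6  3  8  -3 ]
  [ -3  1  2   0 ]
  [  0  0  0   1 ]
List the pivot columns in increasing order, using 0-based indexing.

R1 -> -1/6·R1
R2 -> R2 + 3·R1
R2 -> -2·R2
R2 -> R2 + 3·R3
R1 -> R1 − 1/2·R3
R1 -> R1 + 1/2·R2
Pivot columns are the columns containing a leading 1.

0, 1, 3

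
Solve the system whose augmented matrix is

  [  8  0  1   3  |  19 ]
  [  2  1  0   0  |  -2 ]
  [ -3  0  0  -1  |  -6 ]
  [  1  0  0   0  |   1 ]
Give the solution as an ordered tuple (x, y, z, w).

(1, -4, 2, 3)

r1 → 1/8·r1
  [  1  0  1/8  3/8  |  19/8 ]
  [  2  1    0    0  |    -2 ]
  [ -3  0    0   -1  |    -6 ]
  [  1  0    0    0  |     1 ]
r2 → r2 − 2·r1
  [  1  0   1/8   3/8  |   19/8 ]
  [  0  1  -1/4  -3/4  |  -27/4 ]
  [ -3  0     0    -1  |     -6 ]
  [  1  0     0     0  |      1 ]
r3 → r3 + 3·r1
  [ 1  0   1/8   3/8  |   19/8 ]
  [ 0  1  -1/4  -3/4  |  -27/4 ]
  [ 0  0   3/8   1/8  |    9/8 ]
  [ 1  0     0     0  |      1 ]
r4 → r4 − r1
  [ 1  0   1/8   3/8  |   19/8 ]
  [ 0  1  -1/4  -3/4  |  -27/4 ]
  [ 0  0   3/8   1/8  |    9/8 ]
  [ 0  0  -1/8  -3/8  |  -11/8 ]
r3 → 8/3·r3
  [ 1  0   1/8   3/8  |   19/8 ]
  [ 0  1  -1/4  -3/4  |  -27/4 ]
  [ 0  0     1   1/3  |      3 ]
  [ 0  0  -1/8  -3/8  |  -11/8 ]
r4 → r4 + 1/8·r3
  [ 1  0   1/8   3/8  |   19/8 ]
  [ 0  1  -1/4  -3/4  |  -27/4 ]
  [ 0  0     1   1/3  |      3 ]
  [ 0  0     0  -1/3  |     -1 ]
r4 → -3·r4
  [ 1  0   1/8   3/8  |   19/8 ]
  [ 0  1  -1/4  -3/4  |  -27/4 ]
  [ 0  0     1   1/3  |      3 ]
  [ 0  0     0     1  |      3 ]
r3 → r3 − 1/3·r4
  [ 1  0   1/8   3/8  |   19/8 ]
  [ 0  1  -1/4  -3/4  |  -27/4 ]
  [ 0  0     1     0  |      2 ]
  [ 0  0     0     1  |      3 ]
r2 → r2 + 3/4·r4
  [ 1  0   1/8  3/8  |  19/8 ]
  [ 0  1  -1/4    0  |  -9/2 ]
  [ 0  0     1    0  |     2 ]
  [ 0  0     0    1  |     3 ]
r1 → r1 − 3/8·r4
  [ 1  0   1/8  0  |   5/4 ]
  [ 0  1  -1/4  0  |  -9/2 ]
  [ 0  0     1  0  |     2 ]
  [ 0  0     0  1  |     3 ]
r2 → r2 + 1/4·r3
  [ 1  0  1/8  0  |  5/4 ]
  [ 0  1    0  0  |   -4 ]
  [ 0  0    1  0  |    2 ]
  [ 0  0    0  1  |    3 ]
r1 → r1 − 1/8·r3
  [ 1  0  0  0  |   1 ]
  [ 0  1  0  0  |  -4 ]
  [ 0  0  1  0  |   2 ]
  [ 0  0  0  1  |   3 ]
Reading off the last column: x = 1, y = -4, z = 2, w = 3.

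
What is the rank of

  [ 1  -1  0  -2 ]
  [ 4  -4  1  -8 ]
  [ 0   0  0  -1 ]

r2 → r2 − 4·r1
  [ 1  -1  0  -2 ]
  [ 0   0  1   0 ]
  [ 0   0  0  -1 ]
r3 → -1·r3
  [ 1  -1  0  -2 ]
  [ 0   0  1   0 ]
  [ 0   0  0   1 ]
r1 → r1 + 2·r3
  [ 1  -1  0  0 ]
  [ 0   0  1  0 ]
  [ 0   0  0  1 ]
The reduced form has 3 nonzero rows.

rank = 3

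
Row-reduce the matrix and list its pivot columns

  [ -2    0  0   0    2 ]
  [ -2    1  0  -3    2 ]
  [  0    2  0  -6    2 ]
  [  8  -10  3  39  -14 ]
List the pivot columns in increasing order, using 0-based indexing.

0, 1, 2, 4

R1 := -1/2·R1
  [  1    0  0   0   -1 ]
  [ -2    1  0  -3    2 ]
  [  0    2  0  -6    2 ]
  [  8  -10  3  39  -14 ]
R2 := R2 + 2·R1
  [ 1    0  0   0   -1 ]
  [ 0    1  0  -3    0 ]
  [ 0    2  0  -6    2 ]
  [ 8  -10  3  39  -14 ]
R4 := R4 − 8·R1
  [ 1    0  0   0  -1 ]
  [ 0    1  0  -3   0 ]
  [ 0    2  0  -6   2 ]
  [ 0  -10  3  39  -6 ]
R3 := R3 − 2·R2
  [ 1    0  0   0  -1 ]
  [ 0    1  0  -3   0 ]
  [ 0    0  0   0   2 ]
  [ 0  -10  3  39  -6 ]
R4 := R4 + 10·R2
  [ 1  0  0   0  -1 ]
  [ 0  1  0  -3   0 ]
  [ 0  0  0   0   2 ]
  [ 0  0  3   9  -6 ]
R3 <=> R4
  [ 1  0  0   0  -1 ]
  [ 0  1  0  -3   0 ]
  [ 0  0  3   9  -6 ]
  [ 0  0  0   0   2 ]
R3 := 1/3·R3
  [ 1  0  0   0  -1 ]
  [ 0  1  0  -3   0 ]
  [ 0  0  1   3  -2 ]
  [ 0  0  0   0   2 ]
R4 := 1/2·R4
  [ 1  0  0   0  -1 ]
  [ 0  1  0  -3   0 ]
  [ 0  0  1   3  -2 ]
  [ 0  0  0   0   1 ]
R3 := R3 + 2·R4
  [ 1  0  0   0  -1 ]
  [ 0  1  0  -3   0 ]
  [ 0  0  1   3   0 ]
  [ 0  0  0   0   1 ]
R1 := R1 + R4
  [ 1  0  0   0  0 ]
  [ 0  1  0  -3  0 ]
  [ 0  0  1   3  0 ]
  [ 0  0  0   0  1 ]
Pivot columns are the columns containing a leading 1.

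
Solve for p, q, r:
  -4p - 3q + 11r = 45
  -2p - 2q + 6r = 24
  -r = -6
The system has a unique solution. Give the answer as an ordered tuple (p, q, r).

Form the augmented matrix and row-reduce:
  [ -4  -3  11  |  45 ]
  [ -2  -2   6  |  24 ]
  [  0   0  -1  |  -6 ]
Multiply R1 by -1/4.
  [  1  3/4  -11/4  |  -45/4 ]
  [ -2   -2      6  |     24 ]
  [  0    0     -1  |     -6 ]
Add 2 times R1 to R2.
  [ 1   3/4  -11/4  |  -45/4 ]
  [ 0  -1/2    1/2  |    3/2 ]
  [ 0     0     -1  |     -6 ]
Multiply R2 by -2.
  [ 1  3/4  -11/4  |  -45/4 ]
  [ 0    1     -1  |     -3 ]
  [ 0    0     -1  |     -6 ]
Multiply R3 by -1.
  [ 1  3/4  -11/4  |  -45/4 ]
  [ 0    1     -1  |     -3 ]
  [ 0    0      1  |      6 ]
Add R3 to R2.
  [ 1  3/4  -11/4  |  -45/4 ]
  [ 0    1      0  |      3 ]
  [ 0    0      1  |      6 ]
Add 11/4 times R3 to R1.
  [ 1  3/4  0  |  21/4 ]
  [ 0    1  0  |     3 ]
  [ 0    0  1  |     6 ]
Subtract 3/4 times R2 from R1.
  [ 1  0  0  |  3 ]
  [ 0  1  0  |  3 ]
  [ 0  0  1  |  6 ]
Reading off the last column: p = 3, q = 3, r = 6.

(3, 3, 6)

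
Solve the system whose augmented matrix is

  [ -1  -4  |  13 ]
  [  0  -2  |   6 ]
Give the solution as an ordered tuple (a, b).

r1 → -1·r1
  [ 1   4  |  -13 ]
  [ 0  -2  |    6 ]
r2 → -1/2·r2
  [ 1  4  |  -13 ]
  [ 0  1  |   -3 ]
r1 → r1 − 4·r2
  [ 1  0  |  -1 ]
  [ 0  1  |  -3 ]
Reading off the last column: a = -1, b = -3.

(-1, -3)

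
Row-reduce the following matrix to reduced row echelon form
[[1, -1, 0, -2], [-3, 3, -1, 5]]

Add 3 times R1 to R2.
  [ 1  -1   0  -2 ]
  [ 0   0  -1  -1 ]
Multiply R2 by -1.
  [ 1  -1  0  -2 ]
  [ 0   0  1   1 ]

[[1, -1, 0, -2], [0, 0, 1, 1]]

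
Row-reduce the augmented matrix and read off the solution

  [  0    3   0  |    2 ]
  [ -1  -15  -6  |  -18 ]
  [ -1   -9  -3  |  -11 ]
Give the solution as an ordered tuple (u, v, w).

(2, 2/3, 1)

r1 <=> r2
  [ -1  -15  -6  |  -18 ]
  [  0    3   0  |    2 ]
  [ -1   -9  -3  |  -11 ]
r1 → -1·r1
  [  1  15   6  |   18 ]
  [  0   3   0  |    2 ]
  [ -1  -9  -3  |  -11 ]
r3 → r3 + r1
  [ 1  15  6  |  18 ]
  [ 0   3  0  |   2 ]
  [ 0   6  3  |   7 ]
r2 → 1/3·r2
  [ 1  15  6  |   18 ]
  [ 0   1  0  |  2/3 ]
  [ 0   6  3  |    7 ]
r3 → r3 − 6·r2
  [ 1  15  6  |   18 ]
  [ 0   1  0  |  2/3 ]
  [ 0   0  3  |    3 ]
r3 → 1/3·r3
  [ 1  15  6  |   18 ]
  [ 0   1  0  |  2/3 ]
  [ 0   0  1  |    1 ]
r1 → r1 − 6·r3
  [ 1  15  0  |   12 ]
  [ 0   1  0  |  2/3 ]
  [ 0   0  1  |    1 ]
r1 → r1 − 15·r2
  [ 1  0  0  |    2 ]
  [ 0  1  0  |  2/3 ]
  [ 0  0  1  |    1 ]
Reading off the last column: u = 2, v = 2/3, w = 1.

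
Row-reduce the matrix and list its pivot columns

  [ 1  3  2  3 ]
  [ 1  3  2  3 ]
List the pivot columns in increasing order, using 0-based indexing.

Subtract ρ1 from ρ2.
  [ 1  3  2  3 ]
  [ 0  0  0  0 ]
Pivot columns are the columns containing a leading 1.

0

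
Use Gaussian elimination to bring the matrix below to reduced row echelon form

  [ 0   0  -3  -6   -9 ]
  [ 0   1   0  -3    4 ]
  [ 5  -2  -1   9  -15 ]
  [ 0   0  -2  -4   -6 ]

r1 <=> r3
r1 := 1/5·r1
r3 := -1/3·r3
r4 := r4 + 2·r3
r1 := r1 + 1/5·r3
r1 := r1 + 2/5·r2

[[1, 0, 0, 1, -4/5], [0, 1, 0, -3, 4], [0, 0, 1, 2, 3], [0, 0, 0, 0, 0]]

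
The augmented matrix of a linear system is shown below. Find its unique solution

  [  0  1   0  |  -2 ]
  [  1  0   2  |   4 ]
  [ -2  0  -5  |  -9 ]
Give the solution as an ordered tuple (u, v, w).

(2, -2, 1)

Swap r1 and r2.
  [  1  0   2  |   4 ]
  [  0  1   0  |  -2 ]
  [ -2  0  -5  |  -9 ]
Add 2 times r1 to r3.
  [ 1  0   2  |   4 ]
  [ 0  1   0  |  -2 ]
  [ 0  0  -1  |  -1 ]
Multiply r3 by -1.
  [ 1  0  2  |   4 ]
  [ 0  1  0  |  -2 ]
  [ 0  0  1  |   1 ]
Subtract 2 times r3 from r1.
  [ 1  0  0  |   2 ]
  [ 0  1  0  |  -2 ]
  [ 0  0  1  |   1 ]
Reading off the last column: u = 2, v = -2, w = 1.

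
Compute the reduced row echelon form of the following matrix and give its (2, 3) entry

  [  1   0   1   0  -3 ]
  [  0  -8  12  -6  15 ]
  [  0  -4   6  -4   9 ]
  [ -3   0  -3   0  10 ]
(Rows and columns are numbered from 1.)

R4 ← R4 + 3·R1
  [ 1   0   1   0  -3 ]
  [ 0  -8  12  -6  15 ]
  [ 0  -4   6  -4   9 ]
  [ 0   0   0   0   1 ]
R2 ← -1/8·R2
  [ 1   0     1    0     -3 ]
  [ 0   1  -3/2  3/4  -15/8 ]
  [ 0  -4     6   -4      9 ]
  [ 0   0     0    0      1 ]
R3 ← R3 + 4·R2
  [ 1  0     1    0     -3 ]
  [ 0  1  -3/2  3/4  -15/8 ]
  [ 0  0     0   -1    3/2 ]
  [ 0  0     0    0      1 ]
R3 ← -1·R3
  [ 1  0     1    0     -3 ]
  [ 0  1  -3/2  3/4  -15/8 ]
  [ 0  0     0    1   -3/2 ]
  [ 0  0     0    0      1 ]
R3 ← R3 + 3/2·R4
  [ 1  0     1    0     -3 ]
  [ 0  1  -3/2  3/4  -15/8 ]
  [ 0  0     0    1      0 ]
  [ 0  0     0    0      1 ]
R2 ← R2 + 15/8·R4
  [ 1  0     1    0  -3 ]
  [ 0  1  -3/2  3/4   0 ]
  [ 0  0     0    1   0 ]
  [ 0  0     0    0   1 ]
R1 ← R1 + 3·R4
  [ 1  0     1    0  0 ]
  [ 0  1  -3/2  3/4  0 ]
  [ 0  0     0    1  0 ]
  [ 0  0     0    0  1 ]
R2 ← R2 − 3/4·R3
  [ 1  0     1  0  0 ]
  [ 0  1  -3/2  0  0 ]
  [ 0  0     0  1  0 ]
  [ 0  0     0  0  1 ]

-3/2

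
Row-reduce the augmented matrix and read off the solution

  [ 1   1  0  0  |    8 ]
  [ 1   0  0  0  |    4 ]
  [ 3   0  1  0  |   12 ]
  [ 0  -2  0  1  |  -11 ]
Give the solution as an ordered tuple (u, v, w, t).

R2 ← R2 − R1
  [ 1   1  0  0  |    8 ]
  [ 0  -1  0  0  |   -4 ]
  [ 3   0  1  0  |   12 ]
  [ 0  -2  0  1  |  -11 ]
R3 ← R3 − 3·R1
  [ 1   1  0  0  |    8 ]
  [ 0  -1  0  0  |   -4 ]
  [ 0  -3  1  0  |  -12 ]
  [ 0  -2  0  1  |  -11 ]
R2 ← -1·R2
  [ 1   1  0  0  |    8 ]
  [ 0   1  0  0  |    4 ]
  [ 0  -3  1  0  |  -12 ]
  [ 0  -2  0  1  |  -11 ]
R3 ← R3 + 3·R2
  [ 1   1  0  0  |    8 ]
  [ 0   1  0  0  |    4 ]
  [ 0   0  1  0  |    0 ]
  [ 0  -2  0  1  |  -11 ]
R4 ← R4 + 2·R2
  [ 1  1  0  0  |   8 ]
  [ 0  1  0  0  |   4 ]
  [ 0  0  1  0  |   0 ]
  [ 0  0  0  1  |  -3 ]
R1 ← R1 − R2
  [ 1  0  0  0  |   4 ]
  [ 0  1  0  0  |   4 ]
  [ 0  0  1  0  |   0 ]
  [ 0  0  0  1  |  -3 ]
Reading off the last column: u = 4, v = 4, w = 0, t = -3.

(4, 4, 0, -3)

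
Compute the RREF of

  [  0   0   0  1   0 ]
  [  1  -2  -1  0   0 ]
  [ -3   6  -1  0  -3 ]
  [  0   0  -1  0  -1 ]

[[1, -2, 0, 0, 0], [0, 0, 1, 0, 0], [0, 0, 0, 1, 0], [0, 0, 0, 0, 1]]

ρ1 <=> ρ2
  [  1  -2  -1  0   0 ]
  [  0   0   0  1   0 ]
  [ -3   6  -1  0  -3 ]
  [  0   0  -1  0  -1 ]
ρ3 ← ρ3 + 3·ρ1
  [ 1  -2  -1  0   0 ]
  [ 0   0   0  1   0 ]
  [ 0   0  -4  0  -3 ]
  [ 0   0  -1  0  -1 ]
ρ2 <=> ρ3
  [ 1  -2  -1  0   0 ]
  [ 0   0  -4  0  -3 ]
  [ 0   0   0  1   0 ]
  [ 0   0  -1  0  -1 ]
ρ2 ← -1/4·ρ2
  [ 1  -2  -1  0    0 ]
  [ 0   0   1  0  3/4 ]
  [ 0   0   0  1    0 ]
  [ 0   0  -1  0   -1 ]
ρ4 ← ρ4 + ρ2
  [ 1  -2  -1  0     0 ]
  [ 0   0   1  0   3/4 ]
  [ 0   0   0  1     0 ]
  [ 0   0   0  0  -1/4 ]
ρ4 ← -4·ρ4
  [ 1  -2  -1  0    0 ]
  [ 0   0   1  0  3/4 ]
  [ 0   0   0  1    0 ]
  [ 0   0   0  0    1 ]
ρ2 ← ρ2 − 3/4·ρ4
  [ 1  -2  -1  0  0 ]
  [ 0   0   1  0  0 ]
  [ 0   0   0  1  0 ]
  [ 0   0   0  0  1 ]
ρ1 ← ρ1 + ρ2
  [ 1  -2  0  0  0 ]
  [ 0   0  1  0  0 ]
  [ 0   0  0  1  0 ]
  [ 0   0  0  0  1 ]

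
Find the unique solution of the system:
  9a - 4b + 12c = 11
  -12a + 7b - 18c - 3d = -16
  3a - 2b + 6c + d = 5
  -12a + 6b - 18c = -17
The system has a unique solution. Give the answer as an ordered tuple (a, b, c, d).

Form the augmented matrix and row-reduce:
  [   9  -4   12   0  |   11 ]
  [ -12   7  -18  -3  |  -16 ]
  [   3  -2    6   1  |    5 ]
  [ -12   6  -18   0  |  -17 ]
Multiply ρ1 by 1/9.
  [   1  -4/9  4/3   0  |  11/9 ]
  [ -12     7  -18  -3  |   -16 ]
  [   3    -2    6   1  |     5 ]
  [ -12     6  -18   0  |   -17 ]
Add 12 times ρ1 to ρ2.
  [   1  -4/9  4/3   0  |  11/9 ]
  [   0   5/3   -2  -3  |  -4/3 ]
  [   3    -2    6   1  |     5 ]
  [ -12     6  -18   0  |   -17 ]
Subtract 3 times ρ1 from ρ3.
  [   1  -4/9  4/3   0  |  11/9 ]
  [   0   5/3   -2  -3  |  -4/3 ]
  [   0  -2/3    2   1  |   4/3 ]
  [ -12     6  -18   0  |   -17 ]
Add 12 times ρ1 to ρ4.
  [ 1  -4/9  4/3   0  |  11/9 ]
  [ 0   5/3   -2  -3  |  -4/3 ]
  [ 0  -2/3    2   1  |   4/3 ]
  [ 0   2/3   -2   0  |  -7/3 ]
Multiply ρ2 by 3/5.
  [ 1  -4/9   4/3     0  |  11/9 ]
  [ 0     1  -6/5  -9/5  |  -4/5 ]
  [ 0  -2/3     2     1  |   4/3 ]
  [ 0   2/3    -2     0  |  -7/3 ]
Add 2/3 times ρ2 to ρ3.
  [ 1  -4/9   4/3     0  |  11/9 ]
  [ 0     1  -6/5  -9/5  |  -4/5 ]
  [ 0     0   6/5  -1/5  |   4/5 ]
  [ 0   2/3    -2     0  |  -7/3 ]
Subtract 2/3 times ρ2 from ρ4.
  [ 1  -4/9   4/3     0  |  11/9 ]
  [ 0     1  -6/5  -9/5  |  -4/5 ]
  [ 0     0   6/5  -1/5  |   4/5 ]
  [ 0     0  -6/5   6/5  |  -9/5 ]
Multiply ρ3 by 5/6.
  [ 1  -4/9   4/3     0  |  11/9 ]
  [ 0     1  -6/5  -9/5  |  -4/5 ]
  [ 0     0     1  -1/6  |   2/3 ]
  [ 0     0  -6/5   6/5  |  -9/5 ]
Add 6/5 times ρ3 to ρ4.
  [ 1  -4/9   4/3     0  |  11/9 ]
  [ 0     1  -6/5  -9/5  |  -4/5 ]
  [ 0     0     1  -1/6  |   2/3 ]
  [ 0     0     0     1  |    -1 ]
Add 1/6 times ρ4 to ρ3.
  [ 1  -4/9   4/3     0  |  11/9 ]
  [ 0     1  -6/5  -9/5  |  -4/5 ]
  [ 0     0     1     0  |   1/2 ]
  [ 0     0     0     1  |    -1 ]
Add 9/5 times ρ4 to ρ2.
  [ 1  -4/9   4/3  0  |   11/9 ]
  [ 0     1  -6/5  0  |  -13/5 ]
  [ 0     0     1  0  |    1/2 ]
  [ 0     0     0  1  |     -1 ]
Add 6/5 times ρ3 to ρ2.
  [ 1  -4/9  4/3  0  |  11/9 ]
  [ 0     1    0  0  |    -2 ]
  [ 0     0    1  0  |   1/2 ]
  [ 0     0    0  1  |    -1 ]
Subtract 4/3 times ρ3 from ρ1.
  [ 1  -4/9  0  0  |  5/9 ]
  [ 0     1  0  0  |   -2 ]
  [ 0     0  1  0  |  1/2 ]
  [ 0     0  0  1  |   -1 ]
Add 4/9 times ρ2 to ρ1.
  [ 1  0  0  0  |  -1/3 ]
  [ 0  1  0  0  |    -2 ]
  [ 0  0  1  0  |   1/2 ]
  [ 0  0  0  1  |    -1 ]
Reading off the last column: a = -1/3, b = -2, c = 1/2, d = -1.

(-1/3, -2, 1/2, -1)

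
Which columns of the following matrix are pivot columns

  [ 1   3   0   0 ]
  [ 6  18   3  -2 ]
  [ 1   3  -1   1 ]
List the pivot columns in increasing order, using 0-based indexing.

Subtract 6 times R1 from R2.
  [ 1  3   0   0 ]
  [ 0  0   3  -2 ]
  [ 1  3  -1   1 ]
Subtract R1 from R3.
  [ 1  3   0   0 ]
  [ 0  0   3  -2 ]
  [ 0  0  -1   1 ]
Multiply R2 by 1/3.
  [ 1  3   0     0 ]
  [ 0  0   1  -2/3 ]
  [ 0  0  -1     1 ]
Add R2 to R3.
  [ 1  3  0     0 ]
  [ 0  0  1  -2/3 ]
  [ 0  0  0   1/3 ]
Multiply R3 by 3.
  [ 1  3  0     0 ]
  [ 0  0  1  -2/3 ]
  [ 0  0  0     1 ]
Add 2/3 times R3 to R2.
  [ 1  3  0  0 ]
  [ 0  0  1  0 ]
  [ 0  0  0  1 ]
Pivot columns are the columns containing a leading 1.

0, 2, 3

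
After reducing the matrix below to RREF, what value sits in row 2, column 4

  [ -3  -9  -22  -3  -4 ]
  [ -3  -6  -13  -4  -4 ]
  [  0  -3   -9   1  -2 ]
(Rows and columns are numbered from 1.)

ρ1 -> -1/3·ρ1
ρ2 -> ρ2 + 3·ρ1
ρ2 -> 1/3·ρ2
ρ3 -> ρ3 + 3·ρ2
ρ3 -> -1/2·ρ3
ρ1 -> ρ1 − 4/3·ρ3
ρ1 -> ρ1 − 3·ρ2

-1/3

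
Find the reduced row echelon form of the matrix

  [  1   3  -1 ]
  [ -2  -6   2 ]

[[1, 3, -1], [0, 0, 0]]

R2 → R2 + 2·R1
  [ 1  3  -1 ]
  [ 0  0   0 ]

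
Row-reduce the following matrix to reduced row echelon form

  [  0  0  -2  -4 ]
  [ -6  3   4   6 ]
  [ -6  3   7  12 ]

[[1, -1/2, 0, 1/3], [0, 0, 1, 2], [0, 0, 0, 0]]

R1 ↔ R2
  [ -6  3   4   6 ]
  [  0  0  -2  -4 ]
  [ -6  3   7  12 ]
R1 := -1/6·R1
  [  1  -1/2  -2/3  -1 ]
  [  0     0    -2  -4 ]
  [ -6     3     7  12 ]
R3 := R3 + 6·R1
  [ 1  -1/2  -2/3  -1 ]
  [ 0     0    -2  -4 ]
  [ 0     0     3   6 ]
R2 := -1/2·R2
  [ 1  -1/2  -2/3  -1 ]
  [ 0     0     1   2 ]
  [ 0     0     3   6 ]
R3 := R3 − 3·R2
  [ 1  -1/2  -2/3  -1 ]
  [ 0     0     1   2 ]
  [ 0     0     0   0 ]
R1 := R1 + 2/3·R2
  [ 1  -1/2  0  1/3 ]
  [ 0     0  1    2 ]
  [ 0     0  0    0 ]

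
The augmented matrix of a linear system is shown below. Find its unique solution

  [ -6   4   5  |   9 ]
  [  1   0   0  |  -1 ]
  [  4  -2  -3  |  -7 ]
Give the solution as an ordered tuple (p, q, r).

(-1, -3, 3)

R1 -> -1/6·R1
  [ 1  -2/3  -5/6  |  -3/2 ]
  [ 1     0     0  |    -1 ]
  [ 4    -2    -3  |    -7 ]
R2 -> R2 − R1
  [ 1  -2/3  -5/6  |  -3/2 ]
  [ 0   2/3   5/6  |   1/2 ]
  [ 4    -2    -3  |    -7 ]
R3 -> R3 − 4·R1
  [ 1  -2/3  -5/6  |  -3/2 ]
  [ 0   2/3   5/6  |   1/2 ]
  [ 0   2/3   1/3  |    -1 ]
R2 -> 3/2·R2
  [ 1  -2/3  -5/6  |  -3/2 ]
  [ 0     1   5/4  |   3/4 ]
  [ 0   2/3   1/3  |    -1 ]
R3 -> R3 − 2/3·R2
  [ 1  -2/3  -5/6  |  -3/2 ]
  [ 0     1   5/4  |   3/4 ]
  [ 0     0  -1/2  |  -3/2 ]
R3 -> -2·R3
  [ 1  -2/3  -5/6  |  -3/2 ]
  [ 0     1   5/4  |   3/4 ]
  [ 0     0     1  |     3 ]
R2 -> R2 − 5/4·R3
  [ 1  -2/3  -5/6  |  -3/2 ]
  [ 0     1     0  |    -3 ]
  [ 0     0     1  |     3 ]
R1 -> R1 + 5/6·R3
  [ 1  -2/3  0  |   1 ]
  [ 0     1  0  |  -3 ]
  [ 0     0  1  |   3 ]
R1 -> R1 + 2/3·R2
  [ 1  0  0  |  -1 ]
  [ 0  1  0  |  -3 ]
  [ 0  0  1  |   3 ]
Reading off the last column: p = -1, q = -3, r = 3.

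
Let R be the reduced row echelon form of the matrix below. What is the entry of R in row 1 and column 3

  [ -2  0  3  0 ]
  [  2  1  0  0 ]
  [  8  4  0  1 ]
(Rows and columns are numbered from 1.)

-3/2

Multiply R1 by -1/2.
  [ 1  0  -3/2  0 ]
  [ 2  1     0  0 ]
  [ 8  4     0  1 ]
Subtract 2 times R1 from R2.
  [ 1  0  -3/2  0 ]
  [ 0  1     3  0 ]
  [ 8  4     0  1 ]
Subtract 8 times R1 from R3.
  [ 1  0  -3/2  0 ]
  [ 0  1     3  0 ]
  [ 0  4    12  1 ]
Subtract 4 times R2 from R3.
  [ 1  0  -3/2  0 ]
  [ 0  1     3  0 ]
  [ 0  0     0  1 ]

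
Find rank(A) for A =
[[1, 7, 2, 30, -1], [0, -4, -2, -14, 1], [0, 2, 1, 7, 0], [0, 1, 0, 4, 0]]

rank = 4

R2 ← -1/4·R2
  [ 1  7    2   30    -1 ]
  [ 0  1  1/2  7/2  -1/4 ]
  [ 0  2    1    7     0 ]
  [ 0  1    0    4     0 ]
R3 ← R3 − 2·R2
  [ 1  7    2   30    -1 ]
  [ 0  1  1/2  7/2  -1/4 ]
  [ 0  0    0    0   1/2 ]
  [ 0  1    0    4     0 ]
R4 ← R4 − R2
  [ 1  7     2   30    -1 ]
  [ 0  1   1/2  7/2  -1/4 ]
  [ 0  0     0    0   1/2 ]
  [ 0  0  -1/2  1/2   1/4 ]
R3 <-> R4
  [ 1  7     2   30    -1 ]
  [ 0  1   1/2  7/2  -1/4 ]
  [ 0  0  -1/2  1/2   1/4 ]
  [ 0  0     0    0   1/2 ]
R3 ← -2·R3
  [ 1  7    2   30    -1 ]
  [ 0  1  1/2  7/2  -1/4 ]
  [ 0  0    1   -1  -1/2 ]
  [ 0  0    0    0   1/2 ]
R4 ← 2·R4
  [ 1  7    2   30    -1 ]
  [ 0  1  1/2  7/2  -1/4 ]
  [ 0  0    1   -1  -1/2 ]
  [ 0  0    0    0     1 ]
R3 ← R3 + 1/2·R4
  [ 1  7    2   30    -1 ]
  [ 0  1  1/2  7/2  -1/4 ]
  [ 0  0    1   -1     0 ]
  [ 0  0    0    0     1 ]
R2 ← R2 + 1/4·R4
  [ 1  7    2   30  -1 ]
  [ 0  1  1/2  7/2   0 ]
  [ 0  0    1   -1   0 ]
  [ 0  0    0    0   1 ]
R1 ← R1 + R4
  [ 1  7    2   30  0 ]
  [ 0  1  1/2  7/2  0 ]
  [ 0  0    1   -1  0 ]
  [ 0  0    0    0  1 ]
R2 ← R2 − 1/2·R3
  [ 1  7  2  30  0 ]
  [ 0  1  0   4  0 ]
  [ 0  0  1  -1  0 ]
  [ 0  0  0   0  1 ]
R1 ← R1 − 2·R3
  [ 1  7  0  32  0 ]
  [ 0  1  0   4  0 ]
  [ 0  0  1  -1  0 ]
  [ 0  0  0   0  1 ]
R1 ← R1 − 7·R2
  [ 1  0  0   4  0 ]
  [ 0  1  0   4  0 ]
  [ 0  0  1  -1  0 ]
  [ 0  0  0   0  1 ]
The reduced form has 4 nonzero rows.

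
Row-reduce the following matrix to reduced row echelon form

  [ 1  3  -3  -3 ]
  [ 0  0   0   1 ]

[[1, 3, -3, 0], [0, 0, 0, 1]]

R1 ← R1 + 3·R2
  [ 1  3  -3  0 ]
  [ 0  0   0  1 ]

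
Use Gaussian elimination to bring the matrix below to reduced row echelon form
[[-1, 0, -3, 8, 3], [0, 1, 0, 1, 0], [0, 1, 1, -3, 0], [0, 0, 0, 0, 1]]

[[1, 0, 0, 4, 0], [0, 1, 0, 1, 0], [0, 0, 1, -4, 0], [0, 0, 0, 0, 1]]

Multiply ρ1 by -1.
  [ 1  0  3  -8  -3 ]
  [ 0  1  0   1   0 ]
  [ 0  1  1  -3   0 ]
  [ 0  0  0   0   1 ]
Subtract ρ2 from ρ3.
  [ 1  0  3  -8  -3 ]
  [ 0  1  0   1   0 ]
  [ 0  0  1  -4   0 ]
  [ 0  0  0   0   1 ]
Add 3 times ρ4 to ρ1.
  [ 1  0  3  -8  0 ]
  [ 0  1  0   1  0 ]
  [ 0  0  1  -4  0 ]
  [ 0  0  0   0  1 ]
Subtract 3 times ρ3 from ρ1.
  [ 1  0  0   4  0 ]
  [ 0  1  0   1  0 ]
  [ 0  0  1  -4  0 ]
  [ 0  0  0   0  1 ]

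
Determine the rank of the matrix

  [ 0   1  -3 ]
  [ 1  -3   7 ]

r1 ↔ r2
  [ 1  -3   7 ]
  [ 0   1  -3 ]
r1 -> r1 + 3·r2
  [ 1  0  -2 ]
  [ 0  1  -3 ]
The reduced form has 2 nonzero rows.

rank = 2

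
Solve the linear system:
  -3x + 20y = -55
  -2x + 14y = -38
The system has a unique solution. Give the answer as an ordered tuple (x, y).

(5, -2)

Form the augmented matrix and row-reduce:
  [ -3  20  |  -55 ]
  [ -2  14  |  -38 ]
ρ1 ← -1/3·ρ1
ρ2 ← ρ2 + 2·ρ1
ρ2 ← 3/2·ρ2
ρ1 ← ρ1 + 20/3·ρ2
Reading off the last column: x = 5, y = -2.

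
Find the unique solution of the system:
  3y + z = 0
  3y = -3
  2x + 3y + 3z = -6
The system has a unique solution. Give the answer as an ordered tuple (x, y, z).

Form the augmented matrix and row-reduce:
  [ 0  3  1  |   0 ]
  [ 0  3  0  |  -3 ]
  [ 2  3  3  |  -6 ]
r1 <=> r3
r1 := 1/2·r1
r2 := 1/3·r2
r3 := r3 − 3·r2
r1 := r1 − 3/2·r3
r1 := r1 − 3/2·r2
Reading off the last column: x = -6, y = -1, z = 3.

(-6, -1, 3)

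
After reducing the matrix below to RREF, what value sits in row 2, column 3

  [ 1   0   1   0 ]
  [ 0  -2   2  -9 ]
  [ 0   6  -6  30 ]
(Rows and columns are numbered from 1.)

-1

R2 -> -1/2·R2
  [ 1  0   1    0 ]
  [ 0  1  -1  9/2 ]
  [ 0  6  -6   30 ]
R3 -> R3 − 6·R2
  [ 1  0   1    0 ]
  [ 0  1  -1  9/2 ]
  [ 0  0   0    3 ]
R3 -> 1/3·R3
  [ 1  0   1    0 ]
  [ 0  1  -1  9/2 ]
  [ 0  0   0    1 ]
R2 -> R2 − 9/2·R3
  [ 1  0   1  0 ]
  [ 0  1  -1  0 ]
  [ 0  0   0  1 ]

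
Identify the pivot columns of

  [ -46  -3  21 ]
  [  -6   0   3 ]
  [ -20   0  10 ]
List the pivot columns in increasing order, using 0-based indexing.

0, 1

Multiply R1 by -1/46.
  [   1  3/46  -21/46 ]
  [  -6     0       3 ]
  [ -20     0      10 ]
Add 6 times R1 to R2.
  [   1  3/46  -21/46 ]
  [   0  9/23    6/23 ]
  [ -20     0      10 ]
Add 20 times R1 to R3.
  [ 1   3/46  -21/46 ]
  [ 0   9/23    6/23 ]
  [ 0  30/23   20/23 ]
Multiply R2 by 23/9.
  [ 1   3/46  -21/46 ]
  [ 0      1     2/3 ]
  [ 0  30/23   20/23 ]
Subtract 30/23 times R2 from R3.
  [ 1  3/46  -21/46 ]
  [ 0     1     2/3 ]
  [ 0     0       0 ]
Subtract 3/46 times R2 from R1.
  [ 1  0  -1/2 ]
  [ 0  1   2/3 ]
  [ 0  0     0 ]
Pivot columns are the columns containing a leading 1.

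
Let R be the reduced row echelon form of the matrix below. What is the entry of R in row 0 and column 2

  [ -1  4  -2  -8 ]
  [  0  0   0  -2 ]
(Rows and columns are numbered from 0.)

2

ρ1 → -1·ρ1
  [ 1  -4  2   8 ]
  [ 0   0  0  -2 ]
ρ2 → -1/2·ρ2
  [ 1  -4  2  8 ]
  [ 0   0  0  1 ]
ρ1 → ρ1 − 8·ρ2
  [ 1  -4  2  0 ]
  [ 0   0  0  1 ]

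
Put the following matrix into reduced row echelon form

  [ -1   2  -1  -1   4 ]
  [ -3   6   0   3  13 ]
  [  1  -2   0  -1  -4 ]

[[1, -2, 0, -1, 0], [0, 0, 1, 2, 0], [0, 0, 0, 0, 1]]

ρ1 ← -1·ρ1
  [  1  -2  1   1  -4 ]
  [ -3   6  0   3  13 ]
  [  1  -2  0  -1  -4 ]
ρ2 ← ρ2 + 3·ρ1
  [ 1  -2  1   1  -4 ]
  [ 0   0  3   6   1 ]
  [ 1  -2  0  -1  -4 ]
ρ3 ← ρ3 − ρ1
  [ 1  -2   1   1  -4 ]
  [ 0   0   3   6   1 ]
  [ 0   0  -1  -2   0 ]
ρ2 ← 1/3·ρ2
  [ 1  -2   1   1   -4 ]
  [ 0   0   1   2  1/3 ]
  [ 0   0  -1  -2    0 ]
ρ3 ← ρ3 + ρ2
  [ 1  -2  1  1   -4 ]
  [ 0   0  1  2  1/3 ]
  [ 0   0  0  0  1/3 ]
ρ3 ← 3·ρ3
  [ 1  -2  1  1   -4 ]
  [ 0   0  1  2  1/3 ]
  [ 0   0  0  0    1 ]
ρ2 ← ρ2 − 1/3·ρ3
  [ 1  -2  1  1  -4 ]
  [ 0   0  1  2   0 ]
  [ 0   0  0  0   1 ]
ρ1 ← ρ1 + 4·ρ3
  [ 1  -2  1  1  0 ]
  [ 0   0  1  2  0 ]
  [ 0   0  0  0  1 ]
ρ1 ← ρ1 − ρ2
  [ 1  -2  0  -1  0 ]
  [ 0   0  1   2  0 ]
  [ 0   0  0   0  1 ]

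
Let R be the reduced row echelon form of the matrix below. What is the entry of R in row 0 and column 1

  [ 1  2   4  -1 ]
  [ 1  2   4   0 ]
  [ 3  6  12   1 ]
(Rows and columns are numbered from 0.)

r2 ← r2 − r1
  [ 1  2   4  -1 ]
  [ 0  0   0   1 ]
  [ 3  6  12   1 ]
r3 ← r3 − 3·r1
  [ 1  2  4  -1 ]
  [ 0  0  0   1 ]
  [ 0  0  0   4 ]
r3 ← r3 − 4·r2
  [ 1  2  4  -1 ]
  [ 0  0  0   1 ]
  [ 0  0  0   0 ]
r1 ← r1 + r2
  [ 1  2  4  0 ]
  [ 0  0  0  1 ]
  [ 0  0  0  0 ]

2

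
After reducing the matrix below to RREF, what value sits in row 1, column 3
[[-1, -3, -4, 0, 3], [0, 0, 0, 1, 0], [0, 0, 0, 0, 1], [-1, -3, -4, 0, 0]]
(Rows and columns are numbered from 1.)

4

Multiply R1 by -1.
  [  1   3   4  0  -3 ]
  [  0   0   0  1   0 ]
  [  0   0   0  0   1 ]
  [ -1  -3  -4  0   0 ]
Add R1 to R4.
  [ 1  3  4  0  -3 ]
  [ 0  0  0  1   0 ]
  [ 0  0  0  0   1 ]
  [ 0  0  0  0  -3 ]
Add 3 times R3 to R4.
  [ 1  3  4  0  -3 ]
  [ 0  0  0  1   0 ]
  [ 0  0  0  0   1 ]
  [ 0  0  0  0   0 ]
Add 3 times R3 to R1.
  [ 1  3  4  0  0 ]
  [ 0  0  0  1  0 ]
  [ 0  0  0  0  1 ]
  [ 0  0  0  0  0 ]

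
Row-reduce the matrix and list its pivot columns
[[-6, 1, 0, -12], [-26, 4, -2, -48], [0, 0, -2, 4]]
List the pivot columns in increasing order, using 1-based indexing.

1, 2, 3

ρ1 → -1/6·ρ1
  [   1  -1/6   0    2 ]
  [ -26     4  -2  -48 ]
  [   0     0  -2    4 ]
ρ2 → ρ2 + 26·ρ1
  [ 1  -1/6   0  2 ]
  [ 0  -1/3  -2  4 ]
  [ 0     0  -2  4 ]
ρ2 → -3·ρ2
  [ 1  -1/6   0    2 ]
  [ 0     1   6  -12 ]
  [ 0     0  -2    4 ]
ρ3 → -1/2·ρ3
  [ 1  -1/6  0    2 ]
  [ 0     1  6  -12 ]
  [ 0     0  1   -2 ]
ρ2 → ρ2 − 6·ρ3
  [ 1  -1/6  0   2 ]
  [ 0     1  0   0 ]
  [ 0     0  1  -2 ]
ρ1 → ρ1 + 1/6·ρ2
  [ 1  0  0   2 ]
  [ 0  1  0   0 ]
  [ 0  0  1  -2 ]
Pivot columns are the columns containing a leading 1.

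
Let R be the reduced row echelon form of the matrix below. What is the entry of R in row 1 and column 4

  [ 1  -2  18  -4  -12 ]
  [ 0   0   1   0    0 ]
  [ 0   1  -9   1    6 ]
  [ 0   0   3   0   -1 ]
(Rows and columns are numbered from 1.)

r2 ↔ r3
  [ 1  -2  18  -4  -12 ]
  [ 0   1  -9   1    6 ]
  [ 0   0   1   0    0 ]
  [ 0   0   3   0   -1 ]
r4 ← r4 − 3·r3
  [ 1  -2  18  -4  -12 ]
  [ 0   1  -9   1    6 ]
  [ 0   0   1   0    0 ]
  [ 0   0   0   0   -1 ]
r4 ← -1·r4
  [ 1  -2  18  -4  -12 ]
  [ 0   1  -9   1    6 ]
  [ 0   0   1   0    0 ]
  [ 0   0   0   0    1 ]
r2 ← r2 − 6·r4
  [ 1  -2  18  -4  -12 ]
  [ 0   1  -9   1    0 ]
  [ 0   0   1   0    0 ]
  [ 0   0   0   0    1 ]
r1 ← r1 + 12·r4
  [ 1  -2  18  -4  0 ]
  [ 0   1  -9   1  0 ]
  [ 0   0   1   0  0 ]
  [ 0   0   0   0  1 ]
r2 ← r2 + 9·r3
  [ 1  -2  18  -4  0 ]
  [ 0   1   0   1  0 ]
  [ 0   0   1   0  0 ]
  [ 0   0   0   0  1 ]
r1 ← r1 − 18·r3
  [ 1  -2  0  -4  0 ]
  [ 0   1  0   1  0 ]
  [ 0   0  1   0  0 ]
  [ 0   0  0   0  1 ]
r1 ← r1 + 2·r2
  [ 1  0  0  -2  0 ]
  [ 0  1  0   1  0 ]
  [ 0  0  1   0  0 ]
  [ 0  0  0   0  1 ]

-2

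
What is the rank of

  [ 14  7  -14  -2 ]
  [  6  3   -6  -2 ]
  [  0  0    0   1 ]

rank = 2

r1 ← 1/14·r1
  [ 1  1/2  -1  -1/7 ]
  [ 6    3  -6    -2 ]
  [ 0    0   0     1 ]
r2 ← r2 − 6·r1
  [ 1  1/2  -1  -1/7 ]
  [ 0    0   0  -8/7 ]
  [ 0    0   0     1 ]
r2 ← -7/8·r2
  [ 1  1/2  -1  -1/7 ]
  [ 0    0   0     1 ]
  [ 0    0   0     1 ]
r3 ← r3 − r2
  [ 1  1/2  -1  -1/7 ]
  [ 0    0   0     1 ]
  [ 0    0   0     0 ]
r1 ← r1 + 1/7·r2
  [ 1  1/2  -1  0 ]
  [ 0    0   0  1 ]
  [ 0    0   0  0 ]
The reduced form has 2 nonzero rows.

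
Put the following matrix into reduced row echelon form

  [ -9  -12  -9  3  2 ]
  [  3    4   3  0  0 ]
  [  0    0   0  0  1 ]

Multiply R1 by -1/9.
  [ 1  4/3  1  -1/3  -2/9 ]
  [ 3    4  3     0     0 ]
  [ 0    0  0     0     1 ]
Subtract 3 times R1 from R2.
  [ 1  4/3  1  -1/3  -2/9 ]
  [ 0    0  0     1   2/3 ]
  [ 0    0  0     0     1 ]
Subtract 2/3 times R3 from R2.
  [ 1  4/3  1  -1/3  -2/9 ]
  [ 0    0  0     1     0 ]
  [ 0    0  0     0     1 ]
Add 2/9 times R3 to R1.
  [ 1  4/3  1  -1/3  0 ]
  [ 0    0  0     1  0 ]
  [ 0    0  0     0  1 ]
Add 1/3 times R2 to R1.
  [ 1  4/3  1  0  0 ]
  [ 0    0  0  1  0 ]
  [ 0    0  0  0  1 ]

[[1, 4/3, 1, 0, 0], [0, 0, 0, 1, 0], [0, 0, 0, 0, 1]]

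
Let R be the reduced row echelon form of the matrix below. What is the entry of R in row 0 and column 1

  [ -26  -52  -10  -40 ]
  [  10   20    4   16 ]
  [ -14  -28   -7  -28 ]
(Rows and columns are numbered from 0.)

Multiply R1 by -1/26.
Subtract 10 times R1 from R2.
Add 14 times R1 to R3.
Multiply R2 by 13/2.
Add 21/13 times R2 to R3.
Subtract 5/13 times R2 from R1.

2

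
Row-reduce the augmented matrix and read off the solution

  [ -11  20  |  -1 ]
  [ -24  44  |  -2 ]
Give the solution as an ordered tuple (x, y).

r1 := -1/11·r1
r2 := r2 + 24·r1
r2 := 11/4·r2
r1 := r1 + 20/11·r2
Reading off the last column: x = 1, y = 1/2.

(1, 1/2)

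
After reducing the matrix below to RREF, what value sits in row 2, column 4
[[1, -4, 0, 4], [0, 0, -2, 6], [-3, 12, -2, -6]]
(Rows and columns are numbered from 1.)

ρ3 -> ρ3 + 3·ρ1
  [ 1  -4   0  4 ]
  [ 0   0  -2  6 ]
  [ 0   0  -2  6 ]
ρ2 -> -1/2·ρ2
  [ 1  -4   0   4 ]
  [ 0   0   1  -3 ]
  [ 0   0  -2   6 ]
ρ3 -> ρ3 + 2·ρ2
  [ 1  -4  0   4 ]
  [ 0   0  1  -3 ]
  [ 0   0  0   0 ]

-3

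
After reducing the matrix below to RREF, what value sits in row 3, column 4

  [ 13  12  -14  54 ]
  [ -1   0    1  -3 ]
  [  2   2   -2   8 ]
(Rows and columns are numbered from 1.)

R1 -> 1/13·R1
  [  1  12/13  -14/13  54/13 ]
  [ -1      0       1     -3 ]
  [  2      2      -2      8 ]
R2 -> R2 + R1
  [ 1  12/13  -14/13  54/13 ]
  [ 0  12/13   -1/13  15/13 ]
  [ 2      2      -2      8 ]
R3 -> R3 − 2·R1
  [ 1  12/13  -14/13  54/13 ]
  [ 0  12/13   -1/13  15/13 ]
  [ 0   2/13    2/13  -4/13 ]
R2 -> 13/12·R2
  [ 1  12/13  -14/13  54/13 ]
  [ 0      1   -1/12    5/4 ]
  [ 0   2/13    2/13  -4/13 ]
R3 -> R3 − 2/13·R2
  [ 1  12/13  -14/13  54/13 ]
  [ 0      1   -1/12    5/4 ]
  [ 0      0     1/6   -1/2 ]
R3 -> 6·R3
  [ 1  12/13  -14/13  54/13 ]
  [ 0      1   -1/12    5/4 ]
  [ 0      0       1     -3 ]
R2 -> R2 + 1/12·R3
  [ 1  12/13  -14/13  54/13 ]
  [ 0      1       0      1 ]
  [ 0      0       1     -3 ]
R1 -> R1 + 14/13·R3
  [ 1  12/13  0  12/13 ]
  [ 0      1  0      1 ]
  [ 0      0  1     -3 ]
R1 -> R1 − 12/13·R2
  [ 1  0  0   0 ]
  [ 0  1  0   1 ]
  [ 0  0  1  -3 ]

-3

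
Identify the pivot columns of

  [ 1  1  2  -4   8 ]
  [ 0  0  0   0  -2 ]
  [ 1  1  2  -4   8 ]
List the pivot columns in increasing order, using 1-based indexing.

ρ3 := ρ3 − ρ1
ρ2 := -1/2·ρ2
ρ1 := ρ1 − 8·ρ2
Pivot columns are the columns containing a leading 1.

1, 5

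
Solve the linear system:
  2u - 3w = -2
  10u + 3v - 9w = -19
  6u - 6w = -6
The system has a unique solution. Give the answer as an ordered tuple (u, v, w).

Form the augmented matrix and row-reduce:
  [  2  0  -3  |   -2 ]
  [ 10  3  -9  |  -19 ]
  [  6  0  -6  |   -6 ]
r1 := 1/2·r1
  [  1  0  -3/2  |   -1 ]
  [ 10  3    -9  |  -19 ]
  [  6  0    -6  |   -6 ]
r2 := r2 − 10·r1
  [ 1  0  -3/2  |  -1 ]
  [ 0  3     6  |  -9 ]
  [ 6  0    -6  |  -6 ]
r3 := r3 − 6·r1
  [ 1  0  -3/2  |  -1 ]
  [ 0  3     6  |  -9 ]
  [ 0  0     3  |   0 ]
r2 := 1/3·r2
  [ 1  0  -3/2  |  -1 ]
  [ 0  1     2  |  -3 ]
  [ 0  0     3  |   0 ]
r3 := 1/3·r3
  [ 1  0  -3/2  |  -1 ]
  [ 0  1     2  |  -3 ]
  [ 0  0     1  |   0 ]
r2 := r2 − 2·r3
  [ 1  0  -3/2  |  -1 ]
  [ 0  1     0  |  -3 ]
  [ 0  0     1  |   0 ]
r1 := r1 + 3/2·r3
  [ 1  0  0  |  -1 ]
  [ 0  1  0  |  -3 ]
  [ 0  0  1  |   0 ]
Reading off the last column: u = -1, v = -3, w = 0.

(-1, -3, 0)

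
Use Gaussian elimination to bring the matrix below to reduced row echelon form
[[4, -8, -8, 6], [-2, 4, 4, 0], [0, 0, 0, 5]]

R1 → 1/4·R1
  [  1  -2  -2  3/2 ]
  [ -2   4   4    0 ]
  [  0   0   0    5 ]
R2 → R2 + 2·R1
  [ 1  -2  -2  3/2 ]
  [ 0   0   0    3 ]
  [ 0   0   0    5 ]
R2 → 1/3·R2
  [ 1  -2  -2  3/2 ]
  [ 0   0   0    1 ]
  [ 0   0   0    5 ]
R3 → R3 − 5·R2
  [ 1  -2  -2  3/2 ]
  [ 0   0   0    1 ]
  [ 0   0   0    0 ]
R1 → R1 − 3/2·R2
  [ 1  -2  -2  0 ]
  [ 0   0   0  1 ]
  [ 0   0   0  0 ]

[[1, -2, -2, 0], [0, 0, 0, 1], [0, 0, 0, 0]]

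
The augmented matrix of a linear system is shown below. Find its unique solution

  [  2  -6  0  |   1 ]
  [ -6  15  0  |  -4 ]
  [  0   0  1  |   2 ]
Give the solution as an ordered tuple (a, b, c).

R1 ← 1/2·R1
  [  1  -3  0  |  1/2 ]
  [ -6  15  0  |   -4 ]
  [  0   0  1  |    2 ]
R2 ← R2 + 6·R1
  [ 1  -3  0  |  1/2 ]
  [ 0  -3  0  |   -1 ]
  [ 0   0  1  |    2 ]
R2 ← -1/3·R2
  [ 1  -3  0  |  1/2 ]
  [ 0   1  0  |  1/3 ]
  [ 0   0  1  |    2 ]
R1 ← R1 + 3·R2
  [ 1  0  0  |  3/2 ]
  [ 0  1  0  |  1/3 ]
  [ 0  0  1  |    2 ]
Reading off the last column: a = 3/2, b = 1/3, c = 2.

(3/2, 1/3, 2)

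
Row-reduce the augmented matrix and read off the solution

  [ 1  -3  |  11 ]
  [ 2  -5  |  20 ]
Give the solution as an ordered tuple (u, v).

r2 → r2 − 2·r1
  [ 1  -3  |  11 ]
  [ 0   1  |  -2 ]
r1 → r1 + 3·r2
  [ 1  0  |   5 ]
  [ 0  1  |  -2 ]
Reading off the last column: u = 5, v = -2.

(5, -2)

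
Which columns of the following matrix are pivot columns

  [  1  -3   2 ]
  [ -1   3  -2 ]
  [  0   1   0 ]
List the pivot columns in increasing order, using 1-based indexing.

1, 2

ρ2 → ρ2 + ρ1
  [ 1  -3  2 ]
  [ 0   0  0 ]
  [ 0   1  0 ]
ρ2 <=> ρ3
  [ 1  -3  2 ]
  [ 0   1  0 ]
  [ 0   0  0 ]
ρ1 → ρ1 + 3·ρ2
  [ 1  0  2 ]
  [ 0  1  0 ]
  [ 0  0  0 ]
Pivot columns are the columns containing a leading 1.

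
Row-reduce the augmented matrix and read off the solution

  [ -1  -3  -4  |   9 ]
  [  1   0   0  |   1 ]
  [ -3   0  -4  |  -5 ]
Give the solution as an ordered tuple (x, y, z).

R1 -> -1·R1
  [  1  3   4  |  -9 ]
  [  1  0   0  |   1 ]
  [ -3  0  -4  |  -5 ]
R2 -> R2 − R1
  [  1   3   4  |  -9 ]
  [  0  -3  -4  |  10 ]
  [ -3   0  -4  |  -5 ]
R3 -> R3 + 3·R1
  [ 1   3   4  |   -9 ]
  [ 0  -3  -4  |   10 ]
  [ 0   9   8  |  -32 ]
R2 -> -1/3·R2
  [ 1  3    4  |     -9 ]
  [ 0  1  4/3  |  -10/3 ]
  [ 0  9    8  |    -32 ]
R3 -> R3 − 9·R2
  [ 1  3    4  |     -9 ]
  [ 0  1  4/3  |  -10/3 ]
  [ 0  0   -4  |     -2 ]
R3 -> -1/4·R3
  [ 1  3    4  |     -9 ]
  [ 0  1  4/3  |  -10/3 ]
  [ 0  0    1  |    1/2 ]
R2 -> R2 − 4/3·R3
  [ 1  3  4  |   -9 ]
  [ 0  1  0  |   -4 ]
  [ 0  0  1  |  1/2 ]
R1 -> R1 − 4·R3
  [ 1  3  0  |  -11 ]
  [ 0  1  0  |   -4 ]
  [ 0  0  1  |  1/2 ]
R1 -> R1 − 3·R2
  [ 1  0  0  |    1 ]
  [ 0  1  0  |   -4 ]
  [ 0  0  1  |  1/2 ]
Reading off the last column: x = 1, y = -4, z = 1/2.

(1, -4, 1/2)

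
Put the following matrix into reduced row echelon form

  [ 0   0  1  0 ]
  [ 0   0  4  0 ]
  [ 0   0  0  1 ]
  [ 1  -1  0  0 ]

[[1, -1, 0, 0], [0, 0, 1, 0], [0, 0, 0, 1], [0, 0, 0, 0]]

R1 <=> R4
  [ 1  -1  0  0 ]
  [ 0   0  4  0 ]
  [ 0   0  0  1 ]
  [ 0   0  1  0 ]
R2 → 1/4·R2
  [ 1  -1  0  0 ]
  [ 0   0  1  0 ]
  [ 0   0  0  1 ]
  [ 0   0  1  0 ]
R4 → R4 − R2
  [ 1  -1  0  0 ]
  [ 0   0  1  0 ]
  [ 0   0  0  1 ]
  [ 0   0  0  0 ]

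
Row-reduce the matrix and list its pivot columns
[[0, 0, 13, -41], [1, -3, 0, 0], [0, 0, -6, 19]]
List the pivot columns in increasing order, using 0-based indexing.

0, 2, 3

R1 <-> R2
  [ 1  -3   0    0 ]
  [ 0   0  13  -41 ]
  [ 0   0  -6   19 ]
R2 := 1/13·R2
  [ 1  -3   0       0 ]
  [ 0   0   1  -41/13 ]
  [ 0   0  -6      19 ]
R3 := R3 + 6·R2
  [ 1  -3  0       0 ]
  [ 0   0  1  -41/13 ]
  [ 0   0  0    1/13 ]
R3 := 13·R3
  [ 1  -3  0       0 ]
  [ 0   0  1  -41/13 ]
  [ 0   0  0       1 ]
R2 := R2 + 41/13·R3
  [ 1  -3  0  0 ]
  [ 0   0  1  0 ]
  [ 0   0  0  1 ]
Pivot columns are the columns containing a leading 1.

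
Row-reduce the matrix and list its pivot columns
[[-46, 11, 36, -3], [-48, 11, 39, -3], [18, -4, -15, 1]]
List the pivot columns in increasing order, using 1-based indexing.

Multiply ρ1 by -1/46.
  [   1  -11/46  -18/23  3/46 ]
  [ -48      11      39    -3 ]
  [  18      -4     -15     1 ]
Add 48 times ρ1 to ρ2.
  [  1  -11/46  -18/23  3/46 ]
  [  0  -11/23   33/23  3/23 ]
  [ 18      -4     -15     1 ]
Subtract 18 times ρ1 from ρ3.
  [ 1  -11/46  -18/23   3/46 ]
  [ 0  -11/23   33/23   3/23 ]
  [ 0    7/23  -21/23  -4/23 ]
Multiply ρ2 by -23/11.
  [ 1  -11/46  -18/23   3/46 ]
  [ 0       1      -3  -3/11 ]
  [ 0    7/23  -21/23  -4/23 ]
Subtract 7/23 times ρ2 from ρ3.
  [ 1  -11/46  -18/23   3/46 ]
  [ 0       1      -3  -3/11 ]
  [ 0       0       0  -1/11 ]
Multiply ρ3 by -11.
  [ 1  -11/46  -18/23   3/46 ]
  [ 0       1      -3  -3/11 ]
  [ 0       0       0      1 ]
Add 3/11 times ρ3 to ρ2.
  [ 1  -11/46  -18/23  3/46 ]
  [ 0       1      -3     0 ]
  [ 0       0       0     1 ]
Subtract 3/46 times ρ3 from ρ1.
  [ 1  -11/46  -18/23  0 ]
  [ 0       1      -3  0 ]
  [ 0       0       0  1 ]
Add 11/46 times ρ2 to ρ1.
  [ 1  0  -3/2  0 ]
  [ 0  1    -3  0 ]
  [ 0  0     0  1 ]
Pivot columns are the columns containing a leading 1.

1, 2, 4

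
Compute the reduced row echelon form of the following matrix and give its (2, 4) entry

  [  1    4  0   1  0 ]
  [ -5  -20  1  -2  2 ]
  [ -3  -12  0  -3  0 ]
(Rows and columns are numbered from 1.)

3

R2 ← R2 + 5·R1
  [  1    4  0   1  0 ]
  [  0    0  1   3  2 ]
  [ -3  -12  0  -3  0 ]
R3 ← R3 + 3·R1
  [ 1  4  0  1  0 ]
  [ 0  0  1  3  2 ]
  [ 0  0  0  0  0 ]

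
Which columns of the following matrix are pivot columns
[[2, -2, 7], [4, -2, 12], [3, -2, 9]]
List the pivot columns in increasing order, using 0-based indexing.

R1 := 1/2·R1
  [ 1  -1  7/2 ]
  [ 4  -2   12 ]
  [ 3  -2    9 ]
R2 := R2 − 4·R1
  [ 1  -1  7/2 ]
  [ 0   2   -2 ]
  [ 3  -2    9 ]
R3 := R3 − 3·R1
  [ 1  -1   7/2 ]
  [ 0   2    -2 ]
  [ 0   1  -3/2 ]
R2 := 1/2·R2
  [ 1  -1   7/2 ]
  [ 0   1    -1 ]
  [ 0   1  -3/2 ]
R3 := R3 − R2
  [ 1  -1   7/2 ]
  [ 0   1    -1 ]
  [ 0   0  -1/2 ]
R3 := -2·R3
  [ 1  -1  7/2 ]
  [ 0   1   -1 ]
  [ 0   0    1 ]
R2 := R2 + R3
  [ 1  -1  7/2 ]
  [ 0   1    0 ]
  [ 0   0    1 ]
R1 := R1 − 7/2·R3
  [ 1  -1  0 ]
  [ 0   1  0 ]
  [ 0   0  1 ]
R1 := R1 + R2
  [ 1  0  0 ]
  [ 0  1  0 ]
  [ 0  0  1 ]
Pivot columns are the columns containing a leading 1.

0, 1, 2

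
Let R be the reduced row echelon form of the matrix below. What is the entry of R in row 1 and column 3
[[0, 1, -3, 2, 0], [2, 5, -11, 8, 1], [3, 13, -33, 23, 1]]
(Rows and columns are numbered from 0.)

2

r1 <-> r2
  [ 2   5  -11   8  1 ]
  [ 0   1   -3   2  0 ]
  [ 3  13  -33  23  1 ]
r1 -> 1/2·r1
  [ 1  5/2  -11/2   4  1/2 ]
  [ 0    1     -3   2    0 ]
  [ 3   13    -33  23    1 ]
r3 -> r3 − 3·r1
  [ 1   5/2  -11/2   4   1/2 ]
  [ 0     1     -3   2     0 ]
  [ 0  11/2  -33/2  11  -1/2 ]
r3 -> r3 − 11/2·r2
  [ 1  5/2  -11/2  4   1/2 ]
  [ 0    1     -3  2     0 ]
  [ 0    0      0  0  -1/2 ]
r3 -> -2·r3
  [ 1  5/2  -11/2  4  1/2 ]
  [ 0    1     -3  2    0 ]
  [ 0    0      0  0    1 ]
r1 -> r1 − 1/2·r3
  [ 1  5/2  -11/2  4  0 ]
  [ 0    1     -3  2  0 ]
  [ 0    0      0  0  1 ]
r1 -> r1 − 5/2·r2
  [ 1  0   2  -1  0 ]
  [ 0  1  -3   2  0 ]
  [ 0  0   0   0  1 ]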